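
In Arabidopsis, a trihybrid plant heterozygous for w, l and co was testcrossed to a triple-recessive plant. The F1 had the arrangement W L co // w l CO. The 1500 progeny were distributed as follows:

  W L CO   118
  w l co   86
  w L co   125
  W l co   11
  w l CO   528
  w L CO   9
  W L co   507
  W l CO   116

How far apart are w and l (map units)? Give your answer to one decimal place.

17.4 map units

The two rarest classes, W l co and w L CO, are the double crossovers. Comparing them with the parentals, only the l allele has switched, so l is the middle locus and the order is co – l – w.
Crossovers in the l–w interval produce the single-crossover classes w L co and W l CO (125 + 116 = 241) plus the double crossovers (20).
RF(l–w) = (241 + 20) / 1500 = 261/1500 = 0.1740 → 17.4 map units.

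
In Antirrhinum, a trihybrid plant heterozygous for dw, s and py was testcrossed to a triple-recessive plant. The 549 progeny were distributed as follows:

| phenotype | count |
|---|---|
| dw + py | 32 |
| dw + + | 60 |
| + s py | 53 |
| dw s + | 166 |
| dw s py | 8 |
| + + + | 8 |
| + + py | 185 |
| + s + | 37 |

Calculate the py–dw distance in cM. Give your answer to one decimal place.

15.5 cM

The two most frequent reciprocal classes, dw s + and + + py, are the parental types, so the F1 was dw s + / + + py.
The two rarest classes, dw s py and + + +, are the double crossovers. Comparing them with the parentals, only the py allele has switched, so py is the middle locus and the order is dw – py – s.
Crossovers in the dw–py interval produce the single-crossover classes + s + and dw + py (37 + 32 = 69) plus the double crossovers (16).
RF(dw–py) = (69 + 16) / 549 = 85/549 = 0.1548 → 15.5 cM.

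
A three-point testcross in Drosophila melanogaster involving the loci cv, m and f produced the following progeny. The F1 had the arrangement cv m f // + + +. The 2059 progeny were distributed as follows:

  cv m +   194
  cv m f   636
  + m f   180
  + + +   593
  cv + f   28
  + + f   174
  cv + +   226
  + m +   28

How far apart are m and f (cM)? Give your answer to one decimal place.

The two rarest classes, cv + f and + m +, are the double crossovers. Comparing them with the parentals, only the m allele has switched, so m is the middle locus and the order is cv – m – f.
Crossovers in the m–f interval produce the single-crossover classes cv m + and + + f (194 + 174 = 368) plus the double crossovers (56).
RF(m–f) = (368 + 56) / 2059 = 424/2059 = 0.2059 → 20.6 cM.

20.6 cM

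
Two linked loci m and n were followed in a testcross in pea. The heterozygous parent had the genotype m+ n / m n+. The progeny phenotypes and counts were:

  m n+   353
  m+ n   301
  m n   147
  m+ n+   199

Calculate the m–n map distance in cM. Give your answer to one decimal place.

34.6 cM

The recombinant classes are m+ n+ and m n: 199 + 147 = 346.
Recombination frequency = 346/1000 = 0.3460 ≈ 34.6%, i.e. 34.6 cM.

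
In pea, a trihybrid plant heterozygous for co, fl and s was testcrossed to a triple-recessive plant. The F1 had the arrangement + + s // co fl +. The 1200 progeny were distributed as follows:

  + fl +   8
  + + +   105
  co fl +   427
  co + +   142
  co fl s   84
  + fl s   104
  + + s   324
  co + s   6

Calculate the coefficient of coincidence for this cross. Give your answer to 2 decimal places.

The two rarest classes, co + s and + fl +, are the double crossovers. Comparing them with the parentals, only the co allele has switched, so co is the middle locus and the order is s – co – fl.
s–co: (189 + 14)/1200 = 0.1692; co–fl: (246 + 14)/1200 = 0.2167.
Expected DCO frequency = 0.1692 × 0.2167 ≈ 0.03667; observed = 14/1200 ≈ 0.01167.
Coefficient of coincidence = 0.01167/0.03667 ≈ 0.32.

0.32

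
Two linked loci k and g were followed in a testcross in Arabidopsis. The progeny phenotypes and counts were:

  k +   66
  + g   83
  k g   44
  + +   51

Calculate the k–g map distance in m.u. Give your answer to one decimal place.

38.9 m.u.

The two most frequent classes, + g (83) and k + (66), are the parental types, so the F1 was + g / k +.
The recombinant classes are + + and k g: 51 + 44 = 95.
Recombination frequency = 95/244 = 0.3893 ≈ 38.9%, i.e. 38.9 m.u.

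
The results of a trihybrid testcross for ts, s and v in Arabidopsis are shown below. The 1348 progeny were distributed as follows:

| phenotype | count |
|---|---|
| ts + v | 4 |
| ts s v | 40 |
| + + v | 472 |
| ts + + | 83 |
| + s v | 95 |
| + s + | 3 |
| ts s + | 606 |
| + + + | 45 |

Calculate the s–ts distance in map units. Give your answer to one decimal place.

13.7 map units

The two most frequent reciprocal classes, ts s + and + + v, are the parental types, so the F1 was ts s + / + + v.
The two rarest classes, + s + and ts + v, are the double crossovers. Comparing them with the parentals, only the ts allele has switched, so ts is the middle locus and the order is v – ts – s.
Crossovers in the ts–s interval produce the single-crossover classes ts + + and + s v (83 + 95 = 178) plus the double crossovers (7).
RF(ts–s) = (178 + 7) / 1348 = 185/1348 = 0.1372 → 13.7 map units.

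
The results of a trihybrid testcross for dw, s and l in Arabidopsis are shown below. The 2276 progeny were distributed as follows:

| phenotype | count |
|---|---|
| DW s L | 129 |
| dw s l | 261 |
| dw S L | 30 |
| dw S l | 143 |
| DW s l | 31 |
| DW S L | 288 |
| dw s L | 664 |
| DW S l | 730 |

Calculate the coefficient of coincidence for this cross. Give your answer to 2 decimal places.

0.68

The two most frequent reciprocal classes, dw s L and DW S l, are the parental types, so the F1 was dw s L / DW S l.
The two rarest classes, dw S L and DW s l, are the double crossovers. Comparing them with the parentals, only the s allele has switched, so s is the middle locus and the order is dw – s – l.
dw–s: (272 + 61)/2276 = 0.1463; s–l: (549 + 61)/2276 = 0.2680.
Expected DCO frequency = 0.1463 × 0.2680 ≈ 0.03921; observed = 61/2276 ≈ 0.02680.
Coefficient of coincidence = 0.02680/0.03921 ≈ 0.68.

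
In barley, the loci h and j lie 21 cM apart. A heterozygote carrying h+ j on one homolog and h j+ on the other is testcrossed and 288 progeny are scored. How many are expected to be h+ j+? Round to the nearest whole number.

A map distance of 21 cM corresponds to a recombination frequency of 0.210.
The F1 is h+ j / h j+, so h+ j+ is a recombinant gamete class with expected frequency r/2 = 0.210/2 = 0.1050.
Expected number = 0.1050 × 288 = 30.24 ≈ 30.

30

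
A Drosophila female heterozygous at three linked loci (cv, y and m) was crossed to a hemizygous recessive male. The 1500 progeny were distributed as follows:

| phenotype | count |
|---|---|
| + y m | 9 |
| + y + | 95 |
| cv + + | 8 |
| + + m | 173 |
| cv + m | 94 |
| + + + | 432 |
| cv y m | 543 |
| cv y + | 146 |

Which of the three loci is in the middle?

The two most frequent reciprocal classes, + + + and cv y m, are the parental types, so the F1 was + + + / cv y m.
The two rarest classes, cv + + and + y m, are the double crossovers. Comparing them with the parentals, only the cv allele has switched, so cv is the middle locus and the order is m – cv – y.

cv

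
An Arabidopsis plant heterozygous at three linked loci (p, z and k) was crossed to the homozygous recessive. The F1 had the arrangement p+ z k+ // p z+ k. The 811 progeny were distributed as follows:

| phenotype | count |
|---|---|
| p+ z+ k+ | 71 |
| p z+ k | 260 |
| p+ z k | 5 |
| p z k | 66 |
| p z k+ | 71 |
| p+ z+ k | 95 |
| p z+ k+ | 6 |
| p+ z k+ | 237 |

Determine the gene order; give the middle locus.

The two rarest classes, p+ z k and p z+ k+, are the double crossovers. Comparing them with the parentals, only the k allele has switched, so k is the middle locus and the order is p – k – z.

k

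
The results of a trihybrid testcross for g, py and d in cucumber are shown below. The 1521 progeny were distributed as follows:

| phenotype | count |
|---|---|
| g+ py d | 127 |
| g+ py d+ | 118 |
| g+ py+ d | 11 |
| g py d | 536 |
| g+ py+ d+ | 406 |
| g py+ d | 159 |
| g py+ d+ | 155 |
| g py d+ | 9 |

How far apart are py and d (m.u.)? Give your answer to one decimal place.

The two most frequent reciprocal classes, g+ py+ d+ and g py d, are the parental types, so the F1 was g+ py+ d+ / g py d.
The two rarest classes, g+ py+ d and g py d+, are the double crossovers. Comparing them with the parentals, only the d allele has switched, so d is the middle locus and the order is py – d – g.
Crossovers in the py–d interval produce the single-crossover classes g+ py d+ and g py+ d (118 + 159 = 277) plus the double crossovers (20).
RF(py–d) = (277 + 20) / 1521 = 297/1521 = 0.1953 → 19.5 m.u.

19.5 m.u.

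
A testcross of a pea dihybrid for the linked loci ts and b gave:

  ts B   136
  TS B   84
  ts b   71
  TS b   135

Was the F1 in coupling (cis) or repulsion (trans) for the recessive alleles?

The two most frequent classes are TS b (135) and ts B (136); these are the parental (non-recombinant) types.
So the F1 carried TS b on one chromosome and ts B on the other — the recessive alleles are on opposite chromosomes (trans / repulsion).

trans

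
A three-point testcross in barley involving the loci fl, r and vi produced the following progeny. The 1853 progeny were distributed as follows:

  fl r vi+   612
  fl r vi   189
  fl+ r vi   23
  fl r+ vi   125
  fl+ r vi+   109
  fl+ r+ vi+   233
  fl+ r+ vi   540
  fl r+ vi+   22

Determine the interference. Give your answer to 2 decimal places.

The two most frequent reciprocal classes, fl+ r+ vi and fl r vi+, are the parental types, so the F1 was fl+ r+ vi / fl r vi+.
The two rarest classes, fl+ r vi and fl r+ vi+, are the double crossovers. Comparing them with the parentals, only the r allele has switched, so r is the middle locus and the order is vi – r – fl.
vi–r: (422 + 45)/1853 = 0.2520; r–fl: (234 + 45)/1853 = 0.1506.
Expected DCO frequency = 0.2520 × 0.1506 ≈ 0.03795; observed = 45/1853 ≈ 0.02428.
Coefficient of coincidence = 0.02428/0.03795 ≈ 0.64; interference = 1 − 0.64 = 0.36.

0.36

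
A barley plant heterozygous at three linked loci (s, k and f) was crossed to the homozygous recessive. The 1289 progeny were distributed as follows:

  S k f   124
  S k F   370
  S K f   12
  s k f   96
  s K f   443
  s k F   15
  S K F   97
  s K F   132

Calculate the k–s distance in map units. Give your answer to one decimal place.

The two most frequent reciprocal classes, s K f and S k F, are the parental types, so the F1 was s K f / S k F.
The two rarest classes, S K f and s k F, are the double crossovers. Comparing them with the parentals, only the s allele has switched, so s is the middle locus and the order is f – s – k.
Crossovers in the s–k interval produce the single-crossover classes s k f and S K F (96 + 97 = 193) plus the double crossovers (27).
RF(s–k) = (193 + 27) / 1289 = 220/1289 = 0.1707 → 17.1 map units.

17.1 map units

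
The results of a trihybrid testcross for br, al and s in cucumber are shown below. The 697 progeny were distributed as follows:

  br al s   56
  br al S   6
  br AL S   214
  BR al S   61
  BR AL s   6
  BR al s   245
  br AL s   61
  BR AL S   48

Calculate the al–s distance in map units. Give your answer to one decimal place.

19.2 map units

The two most frequent reciprocal classes, br AL S and BR al s, are the parental types, so the F1 was br AL S / BR al s.
The two rarest classes, br al S and BR AL s, are the double crossovers. Comparing them with the parentals, only the al allele has switched, so al is the middle locus and the order is br – al – s.
Crossovers in the al–s interval produce the single-crossover classes br AL s and BR al S (61 + 61 = 122) plus the double crossovers (12).
RF(al–s) = (122 + 12) / 697 = 134/697 = 0.1923 → 19.2 map units.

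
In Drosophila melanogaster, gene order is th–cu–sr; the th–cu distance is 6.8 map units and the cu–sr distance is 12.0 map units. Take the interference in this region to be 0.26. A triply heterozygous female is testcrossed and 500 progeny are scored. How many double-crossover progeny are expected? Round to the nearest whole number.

3

Map distances give recombination frequencies of 0.068 and 0.120 for the two intervals.
With interference 0.26 (so coincidence = 0.74), expected double-crossover frequency = 0.068 × 0.120 × 0.74 = 0.00604.
Expected number = 0.00604 × 500 = 3.02 ≈ 3.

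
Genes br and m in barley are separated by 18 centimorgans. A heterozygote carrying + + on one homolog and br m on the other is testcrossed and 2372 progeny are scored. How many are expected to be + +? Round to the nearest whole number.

973

A map distance of 18 centimorgans corresponds to a recombination frequency of 0.180.
The F1 is + + / br m, so + + is a parental gamete class with expected frequency (1 − r)/2 = 0.820/2 = 0.4100.
Expected number = 0.4100 × 2372 = 972.52 ≈ 973.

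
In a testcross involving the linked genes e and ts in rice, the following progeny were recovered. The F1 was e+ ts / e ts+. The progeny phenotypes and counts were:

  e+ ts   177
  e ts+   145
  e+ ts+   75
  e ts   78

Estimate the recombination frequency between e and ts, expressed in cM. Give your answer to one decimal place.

The recombinant classes are e+ ts+ and e ts: 75 + 78 = 153.
Recombination frequency = 153/475 = 0.3221 ≈ 32.2%, i.e. 32.2 cM.

32.2 cM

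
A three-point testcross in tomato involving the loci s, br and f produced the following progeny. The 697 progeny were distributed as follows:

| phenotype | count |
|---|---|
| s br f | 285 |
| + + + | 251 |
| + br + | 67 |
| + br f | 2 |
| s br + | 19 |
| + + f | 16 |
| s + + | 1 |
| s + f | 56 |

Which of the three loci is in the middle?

The two most frequent reciprocal classes, s br f and + + +, are the parental types, so the F1 was s br f / + + +.
The two rarest classes, + br f and s + +, are the double crossovers. Comparing them with the parentals, only the s allele has switched, so s is the middle locus and the order is br – s – f.

s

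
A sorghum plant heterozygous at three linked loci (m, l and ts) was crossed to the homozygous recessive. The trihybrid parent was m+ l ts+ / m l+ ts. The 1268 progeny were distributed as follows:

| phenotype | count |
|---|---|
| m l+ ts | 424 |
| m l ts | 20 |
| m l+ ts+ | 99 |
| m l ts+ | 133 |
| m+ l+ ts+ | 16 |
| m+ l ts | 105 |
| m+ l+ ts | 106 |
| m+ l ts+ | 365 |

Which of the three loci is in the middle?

The two rarest classes, m+ l+ ts+ and m l ts, are the double crossovers. Comparing them with the parentals, only the l allele has switched, so l is the middle locus and the order is ts – l – m.

l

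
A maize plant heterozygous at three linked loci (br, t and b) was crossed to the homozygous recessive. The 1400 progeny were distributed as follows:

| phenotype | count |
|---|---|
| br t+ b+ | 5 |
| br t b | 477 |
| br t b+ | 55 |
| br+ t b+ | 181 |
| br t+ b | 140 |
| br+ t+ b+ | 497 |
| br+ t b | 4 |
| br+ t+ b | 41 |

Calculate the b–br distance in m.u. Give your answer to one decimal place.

The two most frequent reciprocal classes, br+ t+ b+ and br t b, are the parental types, so the F1 was br+ t+ b+ / br t b.
The two rarest classes, br t+ b+ and br+ t b, are the double crossovers. Comparing them with the parentals, only the br allele has switched, so br is the middle locus and the order is t – br – b.
Crossovers in the br–b interval produce the single-crossover classes br+ t+ b and br t b+ (41 + 55 = 96) plus the double crossovers (9).
RF(br–b) = (96 + 9) / 1400 = 105/1400 = 0.0750 → 7.5 m.u.

7.5 m.u.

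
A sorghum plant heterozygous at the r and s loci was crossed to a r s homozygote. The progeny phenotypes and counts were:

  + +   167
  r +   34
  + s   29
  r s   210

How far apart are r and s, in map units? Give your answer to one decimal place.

The two most frequent classes, + + (167) and r s (210), are the parental types, so the F1 was + + / r s.
The recombinant classes are + s and r +: 29 + 34 = 63.
Recombination frequency = 63/440 = 0.1432 ≈ 14.3%, i.e. 14.3 map units.

14.3 map units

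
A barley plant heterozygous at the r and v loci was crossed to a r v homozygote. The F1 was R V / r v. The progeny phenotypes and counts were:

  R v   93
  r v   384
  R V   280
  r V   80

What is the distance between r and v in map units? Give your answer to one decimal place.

20.7 map units

The recombinant classes are R v and r V: 93 + 80 = 173.
Recombination frequency = 173/837 = 0.2067 ≈ 20.7%, i.e. 20.7 map units.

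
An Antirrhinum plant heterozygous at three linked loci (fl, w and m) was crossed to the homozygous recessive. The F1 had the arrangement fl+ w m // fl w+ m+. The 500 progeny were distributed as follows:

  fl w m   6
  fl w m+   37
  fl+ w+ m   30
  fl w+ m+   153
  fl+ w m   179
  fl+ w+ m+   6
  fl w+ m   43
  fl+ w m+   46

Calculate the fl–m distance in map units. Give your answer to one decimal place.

The two rarest classes, fl w m and fl+ w+ m+, are the double crossovers. Comparing them with the parentals, only the fl allele has switched, so fl is the middle locus and the order is m – fl – w.
Crossovers in the m–fl interval produce the single-crossover classes fl+ w m+ and fl w+ m (46 + 43 = 89) plus the double crossovers (12).
RF(m–fl) = (89 + 12) / 500 = 101/500 = 0.2020 → 20.2 map units.

20.2 map units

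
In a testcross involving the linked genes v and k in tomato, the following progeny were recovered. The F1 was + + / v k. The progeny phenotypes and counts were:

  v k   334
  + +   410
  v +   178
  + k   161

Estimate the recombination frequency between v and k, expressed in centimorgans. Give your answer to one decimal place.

31.3 centimorgans

The recombinant classes are + k and v +: 161 + 178 = 339.
Recombination frequency = 339/1083 = 0.3130 ≈ 31.3%, i.e. 31.3 centimorgans.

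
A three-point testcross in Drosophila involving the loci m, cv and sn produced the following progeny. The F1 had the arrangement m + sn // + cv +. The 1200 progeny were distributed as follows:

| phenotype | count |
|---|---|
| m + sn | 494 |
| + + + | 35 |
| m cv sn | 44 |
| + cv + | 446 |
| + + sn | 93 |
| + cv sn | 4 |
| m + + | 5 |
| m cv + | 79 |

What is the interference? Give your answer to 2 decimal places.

The two rarest classes, m + + and + cv sn, are the double crossovers. Comparing them with the parentals, only the sn allele has switched, so sn is the middle locus and the order is cv – sn – m.
cv–sn: (79 + 9)/1200 = 0.0733; sn–m: (172 + 9)/1200 = 0.1508.
Expected DCO frequency = 0.0733 × 0.1508 ≈ 0.01105; observed = 9/1200 ≈ 0.00750.
Coefficient of coincidence = 0.00750/0.01105 ≈ 0.68; interference = 1 − 0.68 = 0.32.

0.32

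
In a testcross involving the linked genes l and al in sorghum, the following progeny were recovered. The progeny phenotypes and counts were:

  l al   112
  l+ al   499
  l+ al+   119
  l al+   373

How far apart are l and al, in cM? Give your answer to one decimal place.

20.9 cM

The two most frequent classes, l+ al (499) and l al+ (373), are the parental types, so the F1 was l+ al / l al+.
The recombinant classes are l+ al+ and l al: 119 + 112 = 231.
Recombination frequency = 231/1103 = 0.2094 ≈ 20.9%, i.e. 20.9 cM.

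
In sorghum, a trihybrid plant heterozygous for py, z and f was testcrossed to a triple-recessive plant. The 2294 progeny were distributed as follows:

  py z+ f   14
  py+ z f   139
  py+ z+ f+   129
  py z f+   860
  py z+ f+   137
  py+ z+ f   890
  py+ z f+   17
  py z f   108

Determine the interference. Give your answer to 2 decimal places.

The two most frequent reciprocal classes, py z f+ and py+ z+ f, are the parental types, so the F1 was py z f+ / py+ z+ f.
The two rarest classes, py+ z f+ and py z+ f, are the double crossovers. Comparing them with the parentals, only the py allele has switched, so py is the middle locus and the order is z – py – f.
z–py: (276 + 31)/2294 = 0.1338; py–f: (237 + 31)/2294 = 0.1168.
Expected DCO frequency = 0.1338 × 0.1168 ≈ 0.01563; observed = 31/2294 ≈ 0.01351.
Coefficient of coincidence = 0.01351/0.01563 ≈ 0.86; interference = 1 − 0.86 = 0.14.

0.14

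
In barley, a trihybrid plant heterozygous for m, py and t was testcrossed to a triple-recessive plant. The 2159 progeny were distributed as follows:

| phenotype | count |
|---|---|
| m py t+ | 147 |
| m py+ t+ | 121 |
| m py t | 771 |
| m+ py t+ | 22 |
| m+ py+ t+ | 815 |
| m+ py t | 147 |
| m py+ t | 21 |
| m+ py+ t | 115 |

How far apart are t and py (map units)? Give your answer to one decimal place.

14.1 map units

The two most frequent reciprocal classes, m py t and m+ py+ t+, are the parental types, so the F1 was m py t / m+ py+ t+.
The two rarest classes, m py+ t and m+ py t+, are the double crossovers. Comparing them with the parentals, only the py allele has switched, so py is the middle locus and the order is m – py – t.
Crossovers in the py–t interval produce the single-crossover classes m py t+ and m+ py+ t (147 + 115 = 262) plus the double crossovers (43).
RF(py–t) = (262 + 43) / 2159 = 305/2159 = 0.1413 → 14.1 map units.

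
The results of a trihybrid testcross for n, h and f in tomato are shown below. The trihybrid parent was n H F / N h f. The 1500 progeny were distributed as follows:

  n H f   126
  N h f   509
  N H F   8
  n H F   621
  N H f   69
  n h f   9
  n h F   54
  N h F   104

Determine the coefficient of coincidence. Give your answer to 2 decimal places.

The two rarest classes, N H F and n h f, are the double crossovers. Comparing them with the parentals, only the n allele has switched, so n is the middle locus and the order is f – n – h.
f–n: (230 + 17)/1500 = 0.1647; n–h: (123 + 17)/1500 = 0.0933.
Expected DCO frequency = 0.1647 × 0.0933 ≈ 0.01537; observed = 17/1500 ≈ 0.01133.
Coefficient of coincidence = 0.01133/0.01537 ≈ 0.74.

0.74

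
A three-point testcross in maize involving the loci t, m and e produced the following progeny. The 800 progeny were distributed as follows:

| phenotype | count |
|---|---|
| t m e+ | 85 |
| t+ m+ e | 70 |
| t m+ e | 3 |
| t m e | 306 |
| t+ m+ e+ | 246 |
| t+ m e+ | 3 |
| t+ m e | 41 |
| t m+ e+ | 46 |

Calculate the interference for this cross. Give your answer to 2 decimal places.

The two most frequent reciprocal classes, t m e and t+ m+ e+, are the parental types, so the F1 was t m e / t+ m+ e+.
The two rarest classes, t m+ e and t+ m e+, are the double crossovers. Comparing them with the parentals, only the m allele has switched, so m is the middle locus and the order is t – m – e.
t–m: (87 + 6)/800 = 0.1163; m–e: (155 + 6)/800 = 0.2013.
Expected DCO frequency = 0.1163 × 0.2013 ≈ 0.02341; observed = 6/800 ≈ 0.00750.
Coefficient of coincidence = 0.00750/0.02341 ≈ 0.32; interference = 1 − 0.32 = 0.68.

0.68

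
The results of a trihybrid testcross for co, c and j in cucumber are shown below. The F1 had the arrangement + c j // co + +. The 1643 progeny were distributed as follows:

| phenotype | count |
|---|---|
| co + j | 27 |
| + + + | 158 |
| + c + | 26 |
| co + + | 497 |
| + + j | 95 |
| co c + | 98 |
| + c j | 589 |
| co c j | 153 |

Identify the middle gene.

The two rarest classes, + c + and co + j, are the double crossovers. Comparing them with the parentals, only the j allele has switched, so j is the middle locus and the order is c – j – co.

j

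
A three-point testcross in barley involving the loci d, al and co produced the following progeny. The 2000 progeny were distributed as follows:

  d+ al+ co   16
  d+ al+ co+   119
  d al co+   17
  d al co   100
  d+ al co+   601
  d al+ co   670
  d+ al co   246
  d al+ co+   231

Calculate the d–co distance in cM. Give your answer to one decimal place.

The two most frequent reciprocal classes, d+ al co+ and d al+ co, are the parental types, so the F1 was d+ al co+ / d al+ co.
The two rarest classes, d al co+ and d+ al+ co, are the double crossovers. Comparing them with the parentals, only the d allele has switched, so d is the middle locus and the order is al – d – co.
Crossovers in the d–co interval produce the single-crossover classes d+ al co and d al+ co+ (246 + 231 = 477) plus the double crossovers (33).
RF(d–co) = (477 + 33) / 2000 = 510/2000 = 0.2550 → 25.5 cM.

25.5 cM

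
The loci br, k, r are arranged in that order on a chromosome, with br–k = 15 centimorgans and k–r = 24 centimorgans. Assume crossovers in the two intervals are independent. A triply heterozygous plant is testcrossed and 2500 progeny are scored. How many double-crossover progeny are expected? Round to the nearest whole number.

90

Map distances give recombination frequencies of 0.150 and 0.240 for the two intervals.
With no interference, expected double-crossover frequency = 0.150 × 0.240 = 0.03600.
Expected number = 0.03600 × 2500 = 90.00 ≈ 90.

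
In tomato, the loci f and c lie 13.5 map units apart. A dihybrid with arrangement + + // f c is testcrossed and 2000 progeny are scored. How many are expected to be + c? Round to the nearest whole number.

A map distance of 13.5 map units corresponds to a recombination frequency of 0.135.
The F1 is + + / f c, so + c is a recombinant gamete class with expected frequency r/2 = 0.135/2 = 0.0675.
Expected number = 0.0675 × 2000 = 135.00 ≈ 135.

135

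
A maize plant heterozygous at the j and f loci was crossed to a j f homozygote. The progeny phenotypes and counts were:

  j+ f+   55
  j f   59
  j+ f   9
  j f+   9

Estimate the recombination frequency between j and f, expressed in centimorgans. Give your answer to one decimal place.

13.6 centimorgans

The two most frequent classes, j+ f+ (55) and j f (59), are the parental types, so the F1 was j+ f+ / j f.
The recombinant classes are j+ f and j f+: 9 + 9 = 18.
Recombination frequency = 18/132 = 0.1364 ≈ 13.6%, i.e. 13.6 centimorgans.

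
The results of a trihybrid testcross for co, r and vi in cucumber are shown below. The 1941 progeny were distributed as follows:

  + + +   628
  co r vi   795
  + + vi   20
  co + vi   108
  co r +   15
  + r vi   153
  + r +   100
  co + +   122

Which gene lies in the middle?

vi

The two most frequent reciprocal classes, co r vi and + + +, are the parental types, so the F1 was co r vi / + + +.
The two rarest classes, co r + and + + vi, are the double crossovers. Comparing them with the parentals, only the vi allele has switched, so vi is the middle locus and the order is r – vi – co.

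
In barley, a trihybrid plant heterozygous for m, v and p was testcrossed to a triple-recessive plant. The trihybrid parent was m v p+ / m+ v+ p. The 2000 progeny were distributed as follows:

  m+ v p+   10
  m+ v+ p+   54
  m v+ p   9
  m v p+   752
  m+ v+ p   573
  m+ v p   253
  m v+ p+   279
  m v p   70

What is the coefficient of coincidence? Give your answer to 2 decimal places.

0.48

The two rarest classes, m+ v p+ and m v+ p, are the double crossovers. Comparing them with the parentals, only the m allele has switched, so m is the middle locus and the order is v – m – p.
v–m: (532 + 19)/2000 = 0.2755; m–p: (124 + 19)/2000 = 0.0715.
Expected DCO frequency = 0.2755 × 0.0715 ≈ 0.01970; observed = 19/2000 ≈ 0.00950.
Coefficient of coincidence = 0.00950/0.01970 ≈ 0.48.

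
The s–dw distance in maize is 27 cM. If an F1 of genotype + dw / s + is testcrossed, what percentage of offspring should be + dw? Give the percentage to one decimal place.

A map distance of 27 cM corresponds to a recombination frequency of 0.270.
The F1 is + dw / s +, so + dw is a parental gamete class with expected frequency (1 − r)/2 = 0.730/2 = 0.3650.
That is 0.3650 = 36.5% of the progeny.

36.5%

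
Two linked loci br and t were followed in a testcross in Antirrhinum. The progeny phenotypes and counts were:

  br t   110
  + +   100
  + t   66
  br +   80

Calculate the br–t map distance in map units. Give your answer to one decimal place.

The two most frequent classes, + + (100) and br t (110), are the parental types, so the F1 was + + / br t.
The recombinant classes are + t and br +: 66 + 80 = 146.
Recombination frequency = 146/356 = 0.4101 ≈ 41.0%, i.e. 41.0 map units.

41.0 map units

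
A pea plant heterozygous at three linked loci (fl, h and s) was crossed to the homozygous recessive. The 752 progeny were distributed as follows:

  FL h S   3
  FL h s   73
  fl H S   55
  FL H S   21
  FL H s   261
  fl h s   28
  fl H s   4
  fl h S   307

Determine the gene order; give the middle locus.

The two most frequent reciprocal classes, fl h S and FL H s, are the parental types, so the F1 was fl h S / FL H s.
The two rarest classes, FL h S and fl H s, are the double crossovers. Comparing them with the parentals, only the fl allele has switched, so fl is the middle locus and the order is s – fl – h.

fl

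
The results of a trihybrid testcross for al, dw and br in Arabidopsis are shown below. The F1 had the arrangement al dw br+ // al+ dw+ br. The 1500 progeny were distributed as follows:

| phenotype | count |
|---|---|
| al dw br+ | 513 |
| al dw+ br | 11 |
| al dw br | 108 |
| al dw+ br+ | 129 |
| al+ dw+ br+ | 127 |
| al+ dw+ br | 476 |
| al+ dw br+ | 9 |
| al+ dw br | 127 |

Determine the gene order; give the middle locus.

al

The two rarest classes, al+ dw br+ and al dw+ br, are the double crossovers. Comparing them with the parentals, only the al allele has switched, so al is the middle locus and the order is br – al – dw.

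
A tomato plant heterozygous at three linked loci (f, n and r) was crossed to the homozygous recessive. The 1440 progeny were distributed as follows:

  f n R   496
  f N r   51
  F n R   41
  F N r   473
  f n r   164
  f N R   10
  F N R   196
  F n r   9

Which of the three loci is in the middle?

n

The two most frequent reciprocal classes, F N r and f n R, are the parental types, so the F1 was F N r / f n R.
The two rarest classes, F n r and f N R, are the double crossovers. Comparing them with the parentals, only the n allele has switched, so n is the middle locus and the order is r – n – f.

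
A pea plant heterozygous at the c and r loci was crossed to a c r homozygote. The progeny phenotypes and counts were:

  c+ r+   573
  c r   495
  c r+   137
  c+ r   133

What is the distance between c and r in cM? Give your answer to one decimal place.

20.2 cM

The two most frequent classes, c+ r+ (573) and c r (495), are the parental types, so the F1 was c+ r+ / c r.
The recombinant classes are c+ r and c r+: 133 + 137 = 270.
Recombination frequency = 270/1338 = 0.2018 ≈ 20.2%, i.e. 20.2 cM.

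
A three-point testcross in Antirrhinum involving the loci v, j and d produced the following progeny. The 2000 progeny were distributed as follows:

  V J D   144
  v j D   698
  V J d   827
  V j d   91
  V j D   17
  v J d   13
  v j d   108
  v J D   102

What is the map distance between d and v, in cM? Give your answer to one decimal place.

14.1 cM

The two most frequent reciprocal classes, v j D and V J d, are the parental types, so the F1 was v j D / V J d.
The two rarest classes, V j D and v J d, are the double crossovers. Comparing them with the parentals, only the v allele has switched, so v is the middle locus and the order is d – v – j.
Crossovers in the d–v interval produce the single-crossover classes v j d and V J D (108 + 144 = 252) plus the double crossovers (30).
RF(d–v) = (252 + 30) / 2000 = 282/2000 = 0.1410 → 14.1 cM.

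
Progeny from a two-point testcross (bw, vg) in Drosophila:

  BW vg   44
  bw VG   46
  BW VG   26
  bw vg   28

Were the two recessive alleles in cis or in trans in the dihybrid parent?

The two most frequent classes are BW vg (44) and bw VG (46); these are the parental (non-recombinant) types.
So the F1 carried BW vg on one chromosome and bw VG on the other — the recessive alleles are on opposite chromosomes (trans / repulsion).

trans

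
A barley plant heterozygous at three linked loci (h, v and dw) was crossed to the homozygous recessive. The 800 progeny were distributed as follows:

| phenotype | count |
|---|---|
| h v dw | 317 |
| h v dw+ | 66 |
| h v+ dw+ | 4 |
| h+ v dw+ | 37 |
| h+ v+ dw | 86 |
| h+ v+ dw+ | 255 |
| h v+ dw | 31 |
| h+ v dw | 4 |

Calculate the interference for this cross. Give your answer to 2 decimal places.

0.47

The two most frequent reciprocal classes, h+ v+ dw+ and h v dw, are the parental types, so the F1 was h+ v+ dw+ / h v dw.
The two rarest classes, h v+ dw+ and h+ v dw, are the double crossovers. Comparing them with the parentals, only the h allele has switched, so h is the middle locus and the order is v – h – dw.
v–h: (68 + 8)/800 = 0.0950; h–dw: (152 + 8)/800 = 0.2000.
Expected DCO frequency = 0.0950 × 0.2000 ≈ 0.01900; observed = 8/800 ≈ 0.01000.
Coefficient of coincidence = 0.01000/0.01900 ≈ 0.53; interference = 1 − 0.53 = 0.47.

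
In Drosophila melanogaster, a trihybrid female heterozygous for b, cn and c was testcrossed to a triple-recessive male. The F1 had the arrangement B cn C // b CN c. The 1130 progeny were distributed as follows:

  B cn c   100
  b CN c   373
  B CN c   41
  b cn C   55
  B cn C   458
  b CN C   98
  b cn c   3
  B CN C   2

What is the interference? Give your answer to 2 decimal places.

0.72

The two rarest classes, B CN C and b cn c, are the double crossovers. Comparing them with the parentals, only the cn allele has switched, so cn is the middle locus and the order is b – cn – c.
b–cn: (96 + 5)/1130 = 0.0894; cn–c: (198 + 5)/1130 = 0.1796.
Expected DCO frequency = 0.0894 × 0.1796 ≈ 0.01606; observed = 5/1130 ≈ 0.00442.
Coefficient of coincidence = 0.00442/0.01606 ≈ 0.28; interference = 1 − 0.28 = 0.72.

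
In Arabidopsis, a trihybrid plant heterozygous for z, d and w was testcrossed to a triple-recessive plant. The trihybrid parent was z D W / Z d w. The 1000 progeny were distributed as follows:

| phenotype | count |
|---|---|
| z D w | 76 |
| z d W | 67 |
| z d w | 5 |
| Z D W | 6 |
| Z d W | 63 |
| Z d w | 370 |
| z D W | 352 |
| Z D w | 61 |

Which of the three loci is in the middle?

z

The two rarest classes, Z D W and z d w, are the double crossovers. Comparing them with the parentals, only the z allele has switched, so z is the middle locus and the order is d – z – w.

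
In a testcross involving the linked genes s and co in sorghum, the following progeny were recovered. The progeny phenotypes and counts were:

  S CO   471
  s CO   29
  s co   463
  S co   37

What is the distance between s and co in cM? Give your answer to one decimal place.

6.6 cM

The two most frequent classes, S CO (471) and s co (463), are the parental types, so the F1 was S CO / s co.
The recombinant classes are S co and s CO: 37 + 29 = 66.
Recombination frequency = 66/1000 = 0.0660 ≈ 6.6%, i.e. 6.6 cM.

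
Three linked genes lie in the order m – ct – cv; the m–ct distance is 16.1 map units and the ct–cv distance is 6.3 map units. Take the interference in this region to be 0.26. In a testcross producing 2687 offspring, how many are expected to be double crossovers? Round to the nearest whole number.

Map distances give recombination frequencies of 0.161 and 0.063 for the two intervals.
With interference 0.26 (so coincidence = 0.74), expected double-crossover frequency = 0.161 × 0.063 × 0.74 = 0.00751.
Expected number = 0.00751 × 2687 = 20.17 ≈ 20.

20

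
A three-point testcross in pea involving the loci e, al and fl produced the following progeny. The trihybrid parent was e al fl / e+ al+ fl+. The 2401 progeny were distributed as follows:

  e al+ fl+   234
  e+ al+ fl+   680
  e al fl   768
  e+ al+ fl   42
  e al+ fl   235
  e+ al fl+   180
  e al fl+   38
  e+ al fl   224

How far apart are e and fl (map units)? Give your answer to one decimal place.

The two rarest classes, e al fl+ and e+ al+ fl, are the double crossovers. Comparing them with the parentals, only the fl allele has switched, so fl is the middle locus and the order is e – fl – al.
Crossovers in the e–fl interval produce the single-crossover classes e+ al fl and e al+ fl+ (224 + 234 = 458) plus the double crossovers (80).
RF(e–fl) = (458 + 80) / 2401 = 538/2401 = 0.2241 → 22.4 map units.

22.4 map units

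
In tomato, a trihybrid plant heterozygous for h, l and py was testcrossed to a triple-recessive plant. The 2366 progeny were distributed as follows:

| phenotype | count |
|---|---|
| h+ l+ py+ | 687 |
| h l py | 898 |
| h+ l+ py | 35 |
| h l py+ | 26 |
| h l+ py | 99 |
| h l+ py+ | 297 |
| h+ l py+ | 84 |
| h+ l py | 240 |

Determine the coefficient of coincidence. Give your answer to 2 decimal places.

The two most frequent reciprocal classes, h+ l+ py+ and h l py, are the parental types, so the F1 was h+ l+ py+ / h l py.
The two rarest classes, h+ l+ py and h l py+, are the double crossovers. Comparing them with the parentals, only the py allele has switched, so py is the middle locus and the order is h – py – l.
h–py: (537 + 61)/2366 = 0.2527; py–l: (183 + 61)/2366 = 0.1031.
Expected DCO frequency = 0.2527 × 0.1031 ≈ 0.02605; observed = 61/2366 ≈ 0.02578.
Coefficient of coincidence = 0.02578/0.02605 ≈ 0.99.

0.99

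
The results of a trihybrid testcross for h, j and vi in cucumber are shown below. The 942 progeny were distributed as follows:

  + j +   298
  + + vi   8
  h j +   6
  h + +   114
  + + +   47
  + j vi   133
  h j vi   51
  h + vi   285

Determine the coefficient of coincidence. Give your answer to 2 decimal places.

The two most frequent reciprocal classes, + j + and h + vi, are the parental types, so the F1 was + j + / h + vi.
The two rarest classes, h j + and + + vi, are the double crossovers. Comparing them with the parentals, only the h allele has switched, so h is the middle locus and the order is vi – h – j.
vi–h: (247 + 14)/942 = 0.2771; h–j: (98 + 14)/942 = 0.1189.
Expected DCO frequency = 0.2771 × 0.1189 ≈ 0.03295; observed = 14/942 ≈ 0.01486.
Coefficient of coincidence = 0.01486/0.03295 ≈ 0.45.

0.45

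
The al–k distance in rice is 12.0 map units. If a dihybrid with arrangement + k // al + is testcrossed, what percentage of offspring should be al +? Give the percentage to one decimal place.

44.0%

A map distance of 12.0 map units corresponds to a recombination frequency of 0.120.
The F1 is + k / al +, so al + is a parental gamete class with expected frequency (1 − r)/2 = 0.880/2 = 0.4400.
That is 0.4400 = 44.0% of the progeny.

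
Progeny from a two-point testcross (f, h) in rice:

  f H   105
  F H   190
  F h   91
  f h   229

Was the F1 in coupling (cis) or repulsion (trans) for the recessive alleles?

cis

The two most frequent classes are F H (190) and f h (229); these are the parental (non-recombinant) types.
So the F1 carried F H on one chromosome and f h on the other — the recessive alleles are on the same chromosome (cis / coupling).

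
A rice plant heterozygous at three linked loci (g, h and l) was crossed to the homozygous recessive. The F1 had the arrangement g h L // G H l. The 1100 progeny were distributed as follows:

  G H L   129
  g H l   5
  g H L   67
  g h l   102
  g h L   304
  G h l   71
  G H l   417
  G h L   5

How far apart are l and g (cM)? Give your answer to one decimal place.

The two rarest classes, G h L and g H l, are the double crossovers. Comparing them with the parentals, only the g allele has switched, so g is the middle locus and the order is l – g – h.
Crossovers in the l–g interval produce the single-crossover classes g h l and G H L (102 + 129 = 231) plus the double crossovers (10).
RF(l–g) = (231 + 10) / 1100 = 241/1100 = 0.2191 → 21.9 cM.

21.9 cM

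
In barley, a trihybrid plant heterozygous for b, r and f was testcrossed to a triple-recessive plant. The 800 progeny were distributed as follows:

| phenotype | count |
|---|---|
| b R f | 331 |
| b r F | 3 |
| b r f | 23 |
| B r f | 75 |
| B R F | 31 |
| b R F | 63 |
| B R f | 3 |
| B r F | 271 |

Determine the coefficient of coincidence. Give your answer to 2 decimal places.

The two most frequent reciprocal classes, b R f and B r F, are the parental types, so the F1 was b R f / B r F.
The two rarest classes, B R f and b r F, are the double crossovers. Comparing them with the parentals, only the b allele has switched, so b is the middle locus and the order is r – b – f.
r–b: (54 + 6)/800 = 0.0750; b–f: (138 + 6)/800 = 0.1800.
Expected DCO frequency = 0.0750 × 0.1800 ≈ 0.01350; observed = 6/800 ≈ 0.00750.
Coefficient of coincidence = 0.00750/0.01350 ≈ 0.56.

0.56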